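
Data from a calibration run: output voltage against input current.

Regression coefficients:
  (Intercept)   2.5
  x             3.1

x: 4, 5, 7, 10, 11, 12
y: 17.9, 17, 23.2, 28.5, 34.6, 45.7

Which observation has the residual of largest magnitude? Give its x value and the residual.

x=4: ŷ = 2.5 + 3.1·4 = 14.9; e = 17.9 − 14.9 = 3
x=5: ŷ = 2.5 + 3.1·5 = 18; e = 17 − 18 = -1
x=7: ŷ = 2.5 + 3.1·7 = 24.2; e = 23.2 − 24.2 = -1
x=10: ŷ = 2.5 + 3.1·10 = 33.5; e = 28.5 − 33.5 = -5
x=11: ŷ = 2.5 + 3.1·11 = 36.6; e = 34.6 − 36.6 = -2
x=12: ŷ = 2.5 + 3.1·12 = 39.7; e = 45.7 − 39.7 = 6
Largest |e| is 6 at x = 12, residual 6.

x = 12, e = 6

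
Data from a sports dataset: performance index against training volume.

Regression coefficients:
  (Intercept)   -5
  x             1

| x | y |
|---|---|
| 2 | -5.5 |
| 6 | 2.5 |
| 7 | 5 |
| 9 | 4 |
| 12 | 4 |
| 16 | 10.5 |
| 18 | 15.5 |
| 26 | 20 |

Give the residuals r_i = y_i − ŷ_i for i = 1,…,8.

-2.5, 1.5, 3, 0, -3, -0.5, 2.5, -1

x=2: ŷ = -5 + 2 = -3; r = -5.5 − (-3) = -2.5
x=6: ŷ = -5 + 6 = 1; r = 2.5 − 1 = 1.5
x=7: ŷ = -5 + 7 = 2; r = 5 − 2 = 3
x=9: ŷ = -5 + 9 = 4; r = 4 − 4 = 0
x=12: ŷ = -5 + 12 = 7; r = 4 − 7 = -3
x=16: ŷ = -5 + 16 = 11; r = 10.5 − 11 = -0.5
x=18: ŷ = -5 + 18 = 13; r = 15.5 − 13 = 2.5
x=26: ŷ = -5 + 26 = 21; r = 20 − 21 = -1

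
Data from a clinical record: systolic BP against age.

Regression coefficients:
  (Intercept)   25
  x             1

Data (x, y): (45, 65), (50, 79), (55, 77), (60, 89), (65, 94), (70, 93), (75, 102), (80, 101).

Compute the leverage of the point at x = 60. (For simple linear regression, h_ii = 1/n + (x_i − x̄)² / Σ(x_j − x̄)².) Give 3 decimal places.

h = 0.131

x̄ = (45 + 50 + 55 + 60 + 65 + 70 + 75 + 80)/8 = 62.5
Σ(x − x̄)² = 306.25 + 156.25 + 56.25 + 6.25 + 6.25 + 56.25 + 156.25 + 306.25 = 1050
h = 1/8 + (-2.5)²/1050 = 0.125 + 0.00595238 = 0.131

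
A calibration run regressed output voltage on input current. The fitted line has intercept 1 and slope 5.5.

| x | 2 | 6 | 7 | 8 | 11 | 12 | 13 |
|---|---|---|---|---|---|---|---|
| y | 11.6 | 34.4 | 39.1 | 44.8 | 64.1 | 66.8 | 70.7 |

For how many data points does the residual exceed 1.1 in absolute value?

2

x=2: ŷ = 1 + 5.5·2 = 12; r = 11.6 − 12 = -0.4
x=6: ŷ = 1 + 5.5·6 = 34; r = 34.4 − 34 = 0.4
x=7: ŷ = 1 + 5.5·7 = 39.5; r = 39.1 − 39.5 = -0.4
x=8: ŷ = 1 + 5.5·8 = 45; r = 44.8 − 45 = -0.2
x=11: ŷ = 1 + 5.5·11 = 61.5; r = 64.1 − 61.5 = 2.6
x=12: ŷ = 1 + 5.5·12 = 67; r = 66.8 − 67 = -0.2
x=13: ŷ = 1 + 5.5·13 = 72.5; r = 70.7 − 72.5 = -1.8
|r| > 1.1: x=11 (|r|=2.6), x=13 (|r|=1.8) → 2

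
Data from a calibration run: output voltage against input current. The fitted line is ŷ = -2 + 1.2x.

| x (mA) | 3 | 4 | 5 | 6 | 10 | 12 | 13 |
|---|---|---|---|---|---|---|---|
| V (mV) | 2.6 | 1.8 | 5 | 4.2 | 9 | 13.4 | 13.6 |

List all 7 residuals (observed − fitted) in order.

x=3: ŷ = -2 + 1.2·3 = 1.6; e = 2.6 − 1.6 = 1
x=4: ŷ = -2 + 1.2·4 = 2.8; e = 1.8 − 2.8 = -1
x=5: ŷ = -2 + 1.2·5 = 4; e = 5 − 4 = 1
x=6: ŷ = -2 + 1.2·6 = 5.2; e = 4.2 − 5.2 = -1
x=10: ŷ = -2 + 1.2·10 = 10; e = 9 − 10 = -1
x=12: ŷ = -2 + 1.2·12 = 12.4; e = 13.4 − 12.4 = 1
x=13: ŷ = -2 + 1.2·13 = 13.6; e = 13.6 − 13.6 = 0

1, -1, 1, -1, -1, 1, 0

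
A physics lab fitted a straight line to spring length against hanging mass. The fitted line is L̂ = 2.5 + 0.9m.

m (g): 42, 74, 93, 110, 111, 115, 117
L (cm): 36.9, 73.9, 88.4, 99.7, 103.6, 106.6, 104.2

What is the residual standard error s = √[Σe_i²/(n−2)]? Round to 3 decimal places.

m=42: L̂ = 2.5 + 0.9·42 = 40.3; e = 36.9 − 40.3 = -3.4
m=74: L̂ = 2.5 + 0.9·74 = 69.1; e = 73.9 − 69.1 = 4.8
m=93: L̂ = 2.5 + 0.9·93 = 86.2; e = 88.4 − 86.2 = 2.2
m=110: L̂ = 2.5 + 0.9·110 = 101.5; e = 99.7 − 101.5 = -1.8
m=111: L̂ = 2.5 + 0.9·111 = 102.4; e = 103.6 − 102.4 = 1.2
m=115: L̂ = 2.5 + 0.9·115 = 106; e = 106.6 − 106 = 0.6
m=117: L̂ = 2.5 + 0.9·117 = 107.8; e = 104.2 − 107.8 = -3.6
SSE = 11.56 + 23.04 + 4.84 + 3.24 + 1.44 + 0.36 + 12.96 = 57.44
s = √(57.44/5) = √11.488 ≈ 3.389

s = 3.389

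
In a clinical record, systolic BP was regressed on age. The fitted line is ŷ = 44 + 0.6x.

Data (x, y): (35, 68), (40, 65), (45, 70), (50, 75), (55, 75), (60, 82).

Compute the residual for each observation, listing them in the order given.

x=35: ŷ = 44 + 0.6·35 = 65; r = 68 − 65 = 3
x=40: ŷ = 44 + 0.6·40 = 68; r = 65 − 68 = -3
x=45: ŷ = 44 + 0.6·45 = 71; r = 70 − 71 = -1
x=50: ŷ = 44 + 0.6·50 = 74; r = 75 − 74 = 1
x=55: ŷ = 44 + 0.6·55 = 77; r = 75 − 77 = -2
x=60: ŷ = 44 + 0.6·60 = 80; r = 82 − 80 = 2

3, -3, -1, 1, -2, 2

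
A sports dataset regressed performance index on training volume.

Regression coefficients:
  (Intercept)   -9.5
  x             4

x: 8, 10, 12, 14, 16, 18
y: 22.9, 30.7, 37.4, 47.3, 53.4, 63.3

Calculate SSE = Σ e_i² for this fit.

SSE = 3.9

x=8: ŷ = -9.5 + 4·8 = 22.5; e = 22.9 − 22.5 = 0.4
x=10: ŷ = -9.5 + 4·10 = 30.5; e = 30.7 − 30.5 = 0.2
x=12: ŷ = -9.5 + 4·12 = 38.5; e = 37.4 − 38.5 = -1.1
x=14: ŷ = -9.5 + 4·14 = 46.5; e = 47.3 − 46.5 = 0.8
x=16: ŷ = -9.5 + 4·16 = 54.5; e = 53.4 − 54.5 = -1.1
x=18: ŷ = -9.5 + 4·18 = 62.5; e = 63.3 − 62.5 = 0.8
SSE = 0.16 + 0.04 + 1.21 + 0.64 + 1.21 + 0.64 = 3.9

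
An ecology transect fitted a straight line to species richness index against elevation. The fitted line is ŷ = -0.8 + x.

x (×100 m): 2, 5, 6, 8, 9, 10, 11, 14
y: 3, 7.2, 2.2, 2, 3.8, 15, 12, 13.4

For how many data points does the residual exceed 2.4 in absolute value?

5

x=2: ŷ = -0.8 + 2 = 1.2; r = 3 − 1.2 = 1.8
x=5: ŷ = -0.8 + 5 = 4.2; r = 7.2 − 4.2 = 3
x=6: ŷ = -0.8 + 6 = 5.2; r = 2.2 − 5.2 = -3
x=8: ŷ = -0.8 + 8 = 7.2; r = 2 − 7.2 = -5.2
x=9: ŷ = -0.8 + 9 = 8.2; r = 3.8 − 8.2 = -4.4
x=10: ŷ = -0.8 + 10 = 9.2; r = 15 − 9.2 = 5.8
x=11: ŷ = -0.8 + 11 = 10.2; r = 12 − 10.2 = 1.8
x=14: ŷ = -0.8 + 14 = 13.2; r = 13.4 − 13.2 = 0.2
|r| > 2.4: x=5 (|r|=3), x=6 (|r|=3), x=8 (|r|=5.2), x=9 (|r|=4.4), x=10 (|r|=5.8) → 5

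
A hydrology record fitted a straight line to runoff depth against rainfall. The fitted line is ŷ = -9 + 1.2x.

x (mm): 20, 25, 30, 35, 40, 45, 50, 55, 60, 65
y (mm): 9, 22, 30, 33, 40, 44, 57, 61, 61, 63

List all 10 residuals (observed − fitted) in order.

x=20: ŷ = -9 + 1.2·20 = 15; r = 9 − 15 = -6
x=25: ŷ = -9 + 1.2·25 = 21; r = 22 − 21 = 1
x=30: ŷ = -9 + 1.2·30 = 27; r = 30 − 27 = 3
x=35: ŷ = -9 + 1.2·35 = 33; r = 33 − 33 = 0
x=40: ŷ = -9 + 1.2·40 = 39; r = 40 − 39 = 1
x=45: ŷ = -9 + 1.2·45 = 45; r = 44 − 45 = -1
x=50: ŷ = -9 + 1.2·50 = 51; r = 57 − 51 = 6
x=55: ŷ = -9 + 1.2·55 = 57; r = 61 − 57 = 4
x=60: ŷ = -9 + 1.2·60 = 63; r = 61 − 63 = -2
x=65: ŷ = -9 + 1.2·65 = 69; r = 63 − 69 = -6

-6, 1, 3, 0, 1, -1, 6, 4, -2, -6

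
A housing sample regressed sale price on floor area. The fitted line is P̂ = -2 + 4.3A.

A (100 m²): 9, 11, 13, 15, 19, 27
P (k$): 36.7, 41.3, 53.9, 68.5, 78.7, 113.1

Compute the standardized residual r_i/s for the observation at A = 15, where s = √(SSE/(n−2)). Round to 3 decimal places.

1.633

A=9: P̂ = -2 + 4.3·9 = 36.7; r = 36.7 − 36.7 = 0
A=11: P̂ = -2 + 4.3·11 = 45.3; r = 41.3 − 45.3 = -4
A=13: P̂ = -2 + 4.3·13 = 53.9; r = 53.9 − 53.9 = 0
A=15: P̂ = -2 + 4.3·15 = 62.5; r = 68.5 − 62.5 = 6
A=19: P̂ = -2 + 4.3·19 = 79.7; r = 78.7 − 79.7 = -1
A=27: P̂ = -2 + 4.3·27 = 114.1; r = 113.1 − 114.1 = -1
SSE = 0 + 16 + 0 + 36 + 1 + 1 = 54
s = √(54/4) = 3.67423
r/s = 6 / 3.67423 = 1.633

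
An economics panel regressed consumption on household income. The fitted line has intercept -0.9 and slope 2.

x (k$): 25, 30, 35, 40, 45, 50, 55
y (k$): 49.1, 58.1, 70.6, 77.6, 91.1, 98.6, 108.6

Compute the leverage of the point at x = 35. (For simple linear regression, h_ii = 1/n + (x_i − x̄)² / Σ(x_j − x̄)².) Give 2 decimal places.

x̄ = (25 + 30 + 35 + 40 + 45 + 50 + 55)/7 = 40
Σ(x − x̄)² = 225 + 100 + 25 + 0 + 25 + 100 + 225 = 700
h = 1/7 + (-5)²/700 = 0.142857 + 0.0357143 = 0.18

h = 0.18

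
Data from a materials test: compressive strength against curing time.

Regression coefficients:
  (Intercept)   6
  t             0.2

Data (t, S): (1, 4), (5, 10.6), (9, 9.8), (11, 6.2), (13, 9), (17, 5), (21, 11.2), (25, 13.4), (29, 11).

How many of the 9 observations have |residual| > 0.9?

7

t=1: ŷ = 6 + 0.2·1 = 6.2; e = 4 − 6.2 = -2.2
t=5: ŷ = 6 + 0.2·5 = 7; e = 10.6 − 7 = 3.6
t=9: ŷ = 6 + 0.2·9 = 7.8; e = 9.8 − 7.8 = 2
t=11: ŷ = 6 + 0.2·11 = 8.2; e = 6.2 − 8.2 = -2
t=13: ŷ = 6 + 0.2·13 = 8.6; e = 9 − 8.6 = 0.4
t=17: ŷ = 6 + 0.2·17 = 9.4; e = 5 − 9.4 = -4.4
t=21: ŷ = 6 + 0.2·21 = 10.2; e = 11.2 − 10.2 = 1
t=25: ŷ = 6 + 0.2·25 = 11; e = 13.4 − 11 = 2.4
t=29: ŷ = 6 + 0.2·29 = 11.8; e = 11 − 11.8 = -0.8
|e| > 0.9: t=1 (|e|=2.2), t=5 (|e|=3.6), t=9 (|e|=2), t=11 (|e|=2), t=17 (|e|=4.4), t=21 (|e|=1), t=25 (|e|=2.4) → 7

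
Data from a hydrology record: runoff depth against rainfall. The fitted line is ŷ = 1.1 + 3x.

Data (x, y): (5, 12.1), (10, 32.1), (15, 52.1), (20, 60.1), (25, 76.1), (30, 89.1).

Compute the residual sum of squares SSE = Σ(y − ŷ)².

SSE = 58

x=5: ŷ = 1.1 + 3·5 = 16.1; e = 12.1 − 16.1 = -4
x=10: ŷ = 1.1 + 3·10 = 31.1; e = 32.1 − 31.1 = 1
x=15: ŷ = 1.1 + 3·15 = 46.1; e = 52.1 − 46.1 = 6
x=20: ŷ = 1.1 + 3·20 = 61.1; e = 60.1 − 61.1 = -1
x=25: ŷ = 1.1 + 3·25 = 76.1; e = 76.1 − 76.1 = 0
x=30: ŷ = 1.1 + 3·30 = 91.1; e = 89.1 − 91.1 = -2
SSE = 16 + 1 + 36 + 1 + 0 + 4 = 58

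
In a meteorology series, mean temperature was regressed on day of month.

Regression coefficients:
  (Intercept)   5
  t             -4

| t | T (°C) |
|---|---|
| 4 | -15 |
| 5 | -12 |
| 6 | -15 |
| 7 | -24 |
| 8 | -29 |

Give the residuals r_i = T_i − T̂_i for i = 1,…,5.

-4, 3, 4, -1, -2

t=4: T̂ = 5 − 4·4 = -11; r = -15 − (-11) = -4
t=5: T̂ = 5 − 4·5 = -15; r = -12 − (-15) = 3
t=6: T̂ = 5 − 4·6 = -19; r = -15 − (-19) = 4
t=7: T̂ = 5 − 4·7 = -23; r = -24 − (-23) = -1
t=8: T̂ = 5 − 4·8 = -27; r = -29 − (-27) = -2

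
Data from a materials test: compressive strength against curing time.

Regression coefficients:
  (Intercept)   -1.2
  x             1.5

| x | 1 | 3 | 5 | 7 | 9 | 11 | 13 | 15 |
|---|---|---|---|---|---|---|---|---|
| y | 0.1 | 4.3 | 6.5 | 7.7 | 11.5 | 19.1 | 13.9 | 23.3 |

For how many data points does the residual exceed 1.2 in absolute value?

4

x=1: ŷ = -1.2 + 1.5·1 = 0.3; r = 0.1 − 0.3 = -0.2
x=3: ŷ = -1.2 + 1.5·3 = 3.3; r = 4.3 − 3.3 = 1
x=5: ŷ = -1.2 + 1.5·5 = 6.3; r = 6.5 − 6.3 = 0.2
x=7: ŷ = -1.2 + 1.5·7 = 9.3; r = 7.7 − 9.3 = -1.6
x=9: ŷ = -1.2 + 1.5·9 = 12.3; r = 11.5 − 12.3 = -0.8
x=11: ŷ = -1.2 + 1.5·11 = 15.3; r = 19.1 − 15.3 = 3.8
x=13: ŷ = -1.2 + 1.5·13 = 18.3; r = 13.9 − 18.3 = -4.4
x=15: ŷ = -1.2 + 1.5·15 = 21.3; r = 23.3 − 21.3 = 2
|r| > 1.2: x=7 (|r|=1.6), x=11 (|r|=3.8), x=13 (|r|=4.4), x=15 (|r|=2) → 4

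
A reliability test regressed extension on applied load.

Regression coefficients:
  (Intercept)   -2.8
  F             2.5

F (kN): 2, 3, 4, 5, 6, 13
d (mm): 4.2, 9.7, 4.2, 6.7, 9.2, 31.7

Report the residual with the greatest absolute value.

F=2: ŷ = -2.8 + 2.5·2 = 2.2; r = 4.2 − 2.2 = 2
F=3: ŷ = -2.8 + 2.5·3 = 4.7; r = 9.7 − 4.7 = 5
F=4: ŷ = -2.8 + 2.5·4 = 7.2; r = 4.2 − 7.2 = -3
F=5: ŷ = -2.8 + 2.5·5 = 9.7; r = 6.7 − 9.7 = -3
F=6: ŷ = -2.8 + 2.5·6 = 12.2; r = 9.2 − 12.2 = -3
F=13: ŷ = -2.8 + 2.5·13 = 29.7; r = 31.7 − 29.7 = 2
Largest |r| is 5 at F = 3, residual 5.

r = 5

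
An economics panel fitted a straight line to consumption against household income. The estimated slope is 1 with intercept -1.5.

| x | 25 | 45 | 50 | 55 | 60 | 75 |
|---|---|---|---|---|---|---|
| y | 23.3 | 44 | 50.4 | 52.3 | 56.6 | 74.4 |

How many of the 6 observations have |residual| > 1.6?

2

x=25: ŷ = -1.5 + 25 = 23.5; r = 23.3 − 23.5 = -0.2
x=45: ŷ = -1.5 + 45 = 43.5; r = 44 − 43.5 = 0.5
x=50: ŷ = -1.5 + 50 = 48.5; r = 50.4 − 48.5 = 1.9
x=55: ŷ = -1.5 + 55 = 53.5; r = 52.3 − 53.5 = -1.2
x=60: ŷ = -1.5 + 60 = 58.5; r = 56.6 − 58.5 = -1.9
x=75: ŷ = -1.5 + 75 = 73.5; r = 74.4 − 73.5 = 0.9
|r| > 1.6: x=50 (|r|=1.9), x=60 (|r|=1.9) → 2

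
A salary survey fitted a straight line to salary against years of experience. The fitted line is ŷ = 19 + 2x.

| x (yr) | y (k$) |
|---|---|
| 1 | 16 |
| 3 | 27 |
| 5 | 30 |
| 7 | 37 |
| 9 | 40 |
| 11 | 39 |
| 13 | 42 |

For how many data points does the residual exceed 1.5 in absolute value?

x=1: ŷ = 19 + 2·1 = 21; r = 16 − 21 = -5
x=3: ŷ = 19 + 2·3 = 25; r = 27 − 25 = 2
x=5: ŷ = 19 + 2·5 = 29; r = 30 − 29 = 1
x=7: ŷ = 19 + 2·7 = 33; r = 37 − 33 = 4
x=9: ŷ = 19 + 2·9 = 37; r = 40 − 37 = 3
x=11: ŷ = 19 + 2·11 = 41; r = 39 − 41 = -2
x=13: ŷ = 19 + 2·13 = 45; r = 42 − 45 = -3
|r| > 1.5: x=1 (|r|=5), x=3 (|r|=2), x=7 (|r|=4), x=9 (|r|=3), x=11 (|r|=2), x=13 (|r|=3) → 6

6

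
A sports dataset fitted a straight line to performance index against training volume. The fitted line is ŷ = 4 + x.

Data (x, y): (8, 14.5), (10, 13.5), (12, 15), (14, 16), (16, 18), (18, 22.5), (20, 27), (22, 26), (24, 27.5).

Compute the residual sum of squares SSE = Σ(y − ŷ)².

SSE = 25

x=8: ŷ = 4 + 8 = 12; e = 14.5 − 12 = 2.5
x=10: ŷ = 4 + 10 = 14; e = 13.5 − 14 = -0.5
x=12: ŷ = 4 + 12 = 16; e = 15 − 16 = -1
x=14: ŷ = 4 + 14 = 18; e = 16 − 18 = -2
x=16: ŷ = 4 + 16 = 20; e = 18 − 20 = -2
x=18: ŷ = 4 + 18 = 22; e = 22.5 − 22 = 0.5
x=20: ŷ = 4 + 20 = 24; e = 27 − 24 = 3
x=22: ŷ = 4 + 22 = 26; e = 26 − 26 = 0
x=24: ŷ = 4 + 24 = 28; e = 27.5 − 28 = -0.5
SSE = 6.25 + 0.25 + 1 + 4 + 4 + 0.25 + 9 + 0 + 0.25 = 25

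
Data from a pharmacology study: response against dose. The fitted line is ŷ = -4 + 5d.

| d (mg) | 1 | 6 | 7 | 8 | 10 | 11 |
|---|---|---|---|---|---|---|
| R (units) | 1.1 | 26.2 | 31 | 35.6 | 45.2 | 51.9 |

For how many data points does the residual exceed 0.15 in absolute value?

4

d=1: ŷ = -4 + 5·1 = 1; e = 1.1 − 1 = 0.1
d=6: ŷ = -4 + 5·6 = 26; e = 26.2 − 26 = 0.2
d=7: ŷ = -4 + 5·7 = 31; e = 31 − 31 = 0
d=8: ŷ = -4 + 5·8 = 36; e = 35.6 − 36 = -0.4
d=10: ŷ = -4 + 5·10 = 46; e = 45.2 − 46 = -0.8
d=11: ŷ = -4 + 5·11 = 51; e = 51.9 − 51 = 0.9
|e| > 0.15: d=6 (|e|=0.2), d=8 (|e|=0.4), d=10 (|e|=0.8), d=11 (|e|=0.9) → 4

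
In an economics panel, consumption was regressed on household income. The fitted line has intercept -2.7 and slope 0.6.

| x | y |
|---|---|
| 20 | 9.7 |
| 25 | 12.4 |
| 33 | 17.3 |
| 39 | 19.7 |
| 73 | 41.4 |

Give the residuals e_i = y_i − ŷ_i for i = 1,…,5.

x=20: ŷ = -2.7 + 0.6·20 = 9.3; e = 9.7 − 9.3 = 0.4
x=25: ŷ = -2.7 + 0.6·25 = 12.3; e = 12.4 − 12.3 = 0.1
x=33: ŷ = -2.7 + 0.6·33 = 17.1; e = 17.3 − 17.1 = 0.2
x=39: ŷ = -2.7 + 0.6·39 = 20.7; e = 19.7 − 20.7 = -1
x=73: ŷ = -2.7 + 0.6·73 = 41.1; e = 41.4 − 41.1 = 0.3

0.4, 0.1, 0.2, -1, 0.3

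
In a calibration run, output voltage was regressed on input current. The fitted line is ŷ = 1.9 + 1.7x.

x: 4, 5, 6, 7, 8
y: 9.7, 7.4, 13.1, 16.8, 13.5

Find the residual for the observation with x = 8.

r = -2

ŷ = 1.9 + 1.7·8 = 15.5
r = 13.5 − 15.5 = -2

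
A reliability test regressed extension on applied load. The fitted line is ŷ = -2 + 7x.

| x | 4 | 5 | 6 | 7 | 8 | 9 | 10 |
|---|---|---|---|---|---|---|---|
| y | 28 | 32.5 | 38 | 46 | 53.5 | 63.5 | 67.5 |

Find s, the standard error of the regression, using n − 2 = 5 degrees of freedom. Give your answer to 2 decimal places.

x=4: ŷ = -2 + 7·4 = 26; r = 28 − 26 = 2
x=5: ŷ = -2 + 7·5 = 33; r = 32.5 − 33 = -0.5
x=6: ŷ = -2 + 7·6 = 40; r = 38 − 40 = -2
x=7: ŷ = -2 + 7·7 = 47; r = 46 − 47 = -1
x=8: ŷ = -2 + 7·8 = 54; r = 53.5 − 54 = -0.5
x=9: ŷ = -2 + 7·9 = 61; r = 63.5 − 61 = 2.5
x=10: ŷ = -2 + 7·10 = 68; r = 67.5 − 68 = -0.5
SSE = 4 + 0.25 + 4 + 1 + 0.25 + 6.25 + 0.25 = 16
s = √(16/5) = √3.2 ≈ 1.79

s = 1.79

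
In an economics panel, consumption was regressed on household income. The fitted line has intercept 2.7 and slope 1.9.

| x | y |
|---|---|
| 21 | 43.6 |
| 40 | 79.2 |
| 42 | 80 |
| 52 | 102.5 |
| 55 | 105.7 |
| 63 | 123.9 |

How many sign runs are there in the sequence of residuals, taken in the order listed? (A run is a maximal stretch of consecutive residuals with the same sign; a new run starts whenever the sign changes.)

x=21: ŷ = 2.7 + 1.9·21 = 42.6; e = 43.6 − 42.6 = 1
x=40: ŷ = 2.7 + 1.9·40 = 78.7; e = 79.2 − 78.7 = 0.5
x=42: ŷ = 2.7 + 1.9·42 = 82.5; e = 80 − 82.5 = -2.5
x=52: ŷ = 2.7 + 1.9·52 = 101.5; e = 102.5 − 101.5 = 1
x=55: ŷ = 2.7 + 1.9·55 = 107.2; e = 105.7 − 107.2 = -1.5
x=63: ŷ = 2.7 + 1.9·63 = 122.4; e = 123.9 − 122.4 = 1.5
Signs: + + − + − +
Runs: +×2, −×1, +×1, −×1, +×1 → 5

5 runs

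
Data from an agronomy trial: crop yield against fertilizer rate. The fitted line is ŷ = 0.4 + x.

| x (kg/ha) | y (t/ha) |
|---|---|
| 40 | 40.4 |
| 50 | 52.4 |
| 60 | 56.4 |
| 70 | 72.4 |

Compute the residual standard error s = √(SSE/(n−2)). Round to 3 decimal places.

s = 3.464

x=40: ŷ = 0.4 + 40 = 40.4; r = 40.4 − 40.4 = 0
x=50: ŷ = 0.4 + 50 = 50.4; r = 52.4 − 50.4 = 2
x=60: ŷ = 0.4 + 60 = 60.4; r = 56.4 − 60.4 = -4
x=70: ŷ = 0.4 + 70 = 70.4; r = 72.4 − 70.4 = 2
SSE = 0 + 4 + 16 + 4 = 24
s = √(24/2) = √12 ≈ 3.464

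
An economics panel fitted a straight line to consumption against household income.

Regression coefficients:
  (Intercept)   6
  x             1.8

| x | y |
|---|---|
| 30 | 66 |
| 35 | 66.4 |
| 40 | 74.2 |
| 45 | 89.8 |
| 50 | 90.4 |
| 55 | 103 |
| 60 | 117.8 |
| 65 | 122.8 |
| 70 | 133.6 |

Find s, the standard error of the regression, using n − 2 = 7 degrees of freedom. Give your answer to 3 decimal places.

x=30: ŷ = 6 + 1.8·30 = 60; e = 66 − 60 = 6
x=35: ŷ = 6 + 1.8·35 = 69; e = 66.4 − 69 = -2.6
x=40: ŷ = 6 + 1.8·40 = 78; e = 74.2 − 78 = -3.8
x=45: ŷ = 6 + 1.8·45 = 87; e = 89.8 − 87 = 2.8
x=50: ŷ = 6 + 1.8·50 = 96; e = 90.4 − 96 = -5.6
x=55: ŷ = 6 + 1.8·55 = 105; e = 103 − 105 = -2
x=60: ŷ = 6 + 1.8·60 = 114; e = 117.8 − 114 = 3.8
x=65: ŷ = 6 + 1.8·65 = 123; e = 122.8 − 123 = -0.2
x=70: ŷ = 6 + 1.8·70 = 132; e = 133.6 − 132 = 1.6
SSE = 36 + 6.76 + 14.44 + 7.84 + 31.36 + 4 + 14.44 + 0.04 + 2.56 = 117.44
s = √(117.44/7) = √16.7771 ≈ 4.096

s = 4.096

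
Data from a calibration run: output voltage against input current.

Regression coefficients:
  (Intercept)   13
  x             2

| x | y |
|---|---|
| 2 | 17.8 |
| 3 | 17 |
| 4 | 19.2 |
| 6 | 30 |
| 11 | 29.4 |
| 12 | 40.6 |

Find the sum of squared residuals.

x=2: ŷ = 13 + 2·2 = 17; r = 17.8 − 17 = 0.8
x=3: ŷ = 13 + 2·3 = 19; r = 17 − 19 = -2
x=4: ŷ = 13 + 2·4 = 21; r = 19.2 − 21 = -1.8
x=6: ŷ = 13 + 2·6 = 25; r = 30 − 25 = 5
x=11: ŷ = 13 + 2·11 = 35; r = 29.4 − 35 = -5.6
x=12: ŷ = 13 + 2·12 = 37; r = 40.6 − 37 = 3.6
SSE = 0.64 + 4 + 3.24 + 25 + 31.36 + 12.96 = 77.2

SSE = 77.2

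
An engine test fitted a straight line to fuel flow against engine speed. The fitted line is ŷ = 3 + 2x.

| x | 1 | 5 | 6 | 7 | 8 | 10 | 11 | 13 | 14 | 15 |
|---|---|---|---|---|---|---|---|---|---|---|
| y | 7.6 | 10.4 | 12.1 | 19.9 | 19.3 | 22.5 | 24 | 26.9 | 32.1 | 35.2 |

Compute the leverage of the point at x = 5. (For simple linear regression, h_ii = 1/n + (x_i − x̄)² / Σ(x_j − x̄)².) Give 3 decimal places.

x̄ = (1 + 5 + 6 + 7 + 8 + 10 + 11 + 13 + 14 + 15)/10 = 9
Σ(x − x̄)² = 64 + 16 + 9 + 4 + 1 + 1 + 4 + 16 + 25 + 36 = 176
h = 1/10 + (-4)²/176 = 0.1 + 0.0909091 = 0.191

h = 0.191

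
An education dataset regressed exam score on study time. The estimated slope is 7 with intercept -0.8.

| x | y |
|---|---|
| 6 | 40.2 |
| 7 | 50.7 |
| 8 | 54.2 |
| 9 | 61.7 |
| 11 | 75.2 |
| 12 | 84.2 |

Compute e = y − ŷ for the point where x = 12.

ŷ = -0.8 + 7·12 = 83.2
e = 84.2 − 83.2 = 1

e = 1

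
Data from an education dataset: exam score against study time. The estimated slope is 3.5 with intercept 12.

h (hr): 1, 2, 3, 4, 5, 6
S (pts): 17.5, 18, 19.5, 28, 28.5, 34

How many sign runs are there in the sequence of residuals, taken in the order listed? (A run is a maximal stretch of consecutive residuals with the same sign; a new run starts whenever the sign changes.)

5 runs

h=1: ŷ = 12 + 3.5·1 = 15.5; e = 17.5 − 15.5 = 2
h=2: ŷ = 12 + 3.5·2 = 19; e = 18 − 19 = -1
h=3: ŷ = 12 + 3.5·3 = 22.5; e = 19.5 − 22.5 = -3
h=4: ŷ = 12 + 3.5·4 = 26; e = 28 − 26 = 2
h=5: ŷ = 12 + 3.5·5 = 29.5; e = 28.5 − 29.5 = -1
h=6: ŷ = 12 + 3.5·6 = 33; e = 34 − 33 = 1
Signs: + − − + − +
Runs: +×1, −×2, +×1, −×1, +×1 → 5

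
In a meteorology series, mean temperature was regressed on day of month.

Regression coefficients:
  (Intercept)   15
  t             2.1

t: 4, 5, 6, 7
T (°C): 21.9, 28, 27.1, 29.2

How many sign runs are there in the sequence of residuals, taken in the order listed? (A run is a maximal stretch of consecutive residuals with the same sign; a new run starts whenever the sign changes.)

t=4: T̂ = 15 + 2.1·4 = 23.4; e = 21.9 − 23.4 = -1.5
t=5: T̂ = 15 + 2.1·5 = 25.5; e = 28 − 25.5 = 2.5
t=6: T̂ = 15 + 2.1·6 = 27.6; e = 27.1 − 27.6 = -0.5
t=7: T̂ = 15 + 2.1·7 = 29.7; e = 29.2 − 29.7 = -0.5
Signs: − + − −
Runs: −×1, +×1, −×2 → 3

3 runs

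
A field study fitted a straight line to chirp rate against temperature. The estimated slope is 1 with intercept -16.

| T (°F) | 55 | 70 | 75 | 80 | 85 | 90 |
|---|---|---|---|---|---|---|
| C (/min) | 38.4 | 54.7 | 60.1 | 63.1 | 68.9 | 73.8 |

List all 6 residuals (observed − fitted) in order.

-0.6, 0.7, 1.1, -0.9, -0.1, -0.2

T=55: Ĉ = -16 + 55 = 39; e = 38.4 − 39 = -0.6
T=70: Ĉ = -16 + 70 = 54; e = 54.7 − 54 = 0.7
T=75: Ĉ = -16 + 75 = 59; e = 60.1 − 59 = 1.1
T=80: Ĉ = -16 + 80 = 64; e = 63.1 − 64 = -0.9
T=85: Ĉ = -16 + 85 = 69; e = 68.9 − 69 = -0.1
T=90: Ĉ = -16 + 90 = 74; e = 73.8 − 74 = -0.2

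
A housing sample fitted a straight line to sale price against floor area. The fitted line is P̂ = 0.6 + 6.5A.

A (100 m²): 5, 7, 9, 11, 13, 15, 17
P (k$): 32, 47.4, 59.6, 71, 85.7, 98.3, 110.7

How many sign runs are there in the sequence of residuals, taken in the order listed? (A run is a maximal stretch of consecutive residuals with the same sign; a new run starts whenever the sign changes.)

5 runs

A=5: P̂ = 0.6 + 6.5·5 = 33.1; r = 32 − 33.1 = -1.1
A=7: P̂ = 0.6 + 6.5·7 = 46.1; r = 47.4 − 46.1 = 1.3
A=9: P̂ = 0.6 + 6.5·9 = 59.1; r = 59.6 − 59.1 = 0.5
A=11: P̂ = 0.6 + 6.5·11 = 72.1; r = 71 − 72.1 = -1.1
A=13: P̂ = 0.6 + 6.5·13 = 85.1; r = 85.7 − 85.1 = 0.6
A=15: P̂ = 0.6 + 6.5·15 = 98.1; r = 98.3 − 98.1 = 0.2
A=17: P̂ = 0.6 + 6.5·17 = 111.1; r = 110.7 − 111.1 = -0.4
Signs: − + + − + + −
Runs: −×1, +×2, −×1, +×2, −×1 → 5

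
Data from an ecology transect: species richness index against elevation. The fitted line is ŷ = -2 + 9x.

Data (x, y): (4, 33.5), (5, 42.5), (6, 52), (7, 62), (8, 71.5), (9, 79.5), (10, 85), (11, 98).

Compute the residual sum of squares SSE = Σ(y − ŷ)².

x=4: ŷ = -2 + 9·4 = 34; e = 33.5 − 34 = -0.5
x=5: ŷ = -2 + 9·5 = 43; e = 42.5 − 43 = -0.5
x=6: ŷ = -2 + 9·6 = 52; e = 52 − 52 = 0
x=7: ŷ = -2 + 9·7 = 61; e = 62 − 61 = 1
x=8: ŷ = -2 + 9·8 = 70; e = 71.5 − 70 = 1.5
x=9: ŷ = -2 + 9·9 = 79; e = 79.5 − 79 = 0.5
x=10: ŷ = -2 + 9·10 = 88; e = 85 − 88 = -3
x=11: ŷ = -2 + 9·11 = 97; e = 98 − 97 = 1
SSE = 0.25 + 0.25 + 0 + 1 + 2.25 + 0.25 + 9 + 1 = 14

SSE = 14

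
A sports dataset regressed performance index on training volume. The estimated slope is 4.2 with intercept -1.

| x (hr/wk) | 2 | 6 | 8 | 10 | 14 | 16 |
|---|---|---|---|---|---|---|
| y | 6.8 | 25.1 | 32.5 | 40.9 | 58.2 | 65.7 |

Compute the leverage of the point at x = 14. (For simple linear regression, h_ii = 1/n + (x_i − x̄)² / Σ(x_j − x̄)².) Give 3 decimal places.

h = 0.330

x̄ = (2 + 6 + 8 + 10 + 14 + 16)/6 = 9.33333
Σ(x − x̄)² = 53.7778 + 11.1111 + 1.77778 + 0.444444 + 21.7778 + 44.4444 = 133.333
h = 1/6 + (4.66667)²/133.333 = 0.166667 + 0.163333 = 0.330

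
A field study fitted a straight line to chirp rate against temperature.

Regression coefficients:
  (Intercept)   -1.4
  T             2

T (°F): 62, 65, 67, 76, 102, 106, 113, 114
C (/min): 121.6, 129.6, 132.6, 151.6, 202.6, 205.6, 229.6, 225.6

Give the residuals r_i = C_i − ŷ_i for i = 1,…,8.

T=62: ŷ = -1.4 + 2·62 = 122.6; r = 121.6 − 122.6 = -1
T=65: ŷ = -1.4 + 2·65 = 128.6; r = 129.6 − 128.6 = 1
T=67: ŷ = -1.4 + 2·67 = 132.6; r = 132.6 − 132.6 = 0
T=76: ŷ = -1.4 + 2·76 = 150.6; r = 151.6 − 150.6 = 1
T=102: ŷ = -1.4 + 2·102 = 202.6; r = 202.6 − 202.6 = 0
T=106: ŷ = -1.4 + 2·106 = 210.6; r = 205.6 − 210.6 = -5
T=113: ŷ = -1.4 + 2·113 = 224.6; r = 229.6 − 224.6 = 5
T=114: ŷ = -1.4 + 2·114 = 226.6; r = 225.6 − 226.6 = -1

-1, 1, 0, 1, 0, -5, 5, -1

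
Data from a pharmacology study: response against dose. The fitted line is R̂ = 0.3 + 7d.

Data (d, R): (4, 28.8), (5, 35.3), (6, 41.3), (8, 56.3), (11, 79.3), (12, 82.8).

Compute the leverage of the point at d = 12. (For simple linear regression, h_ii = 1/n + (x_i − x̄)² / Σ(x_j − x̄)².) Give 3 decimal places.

d̄ = (4 + 5 + 6 + 8 + 11 + 12)/6 = 7.66667
Σ(d − d̄)² = 13.4444 + 7.11111 + 2.77778 + 0.111111 + 11.1111 + 18.7778 = 53.3333
h = 1/6 + (4.33333)²/53.3333 = 0.166667 + 0.352083 = 0.519

h = 0.519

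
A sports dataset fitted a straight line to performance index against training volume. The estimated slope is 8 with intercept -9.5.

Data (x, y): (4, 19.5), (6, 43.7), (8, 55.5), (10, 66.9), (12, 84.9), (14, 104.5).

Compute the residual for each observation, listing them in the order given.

x=4: ŷ = -9.5 + 8·4 = 22.5; e = 19.5 − 22.5 = -3
x=6: ŷ = -9.5 + 8·6 = 38.5; e = 43.7 − 38.5 = 5.2
x=8: ŷ = -9.5 + 8·8 = 54.5; e = 55.5 − 54.5 = 1
x=10: ŷ = -9.5 + 8·10 = 70.5; e = 66.9 − 70.5 = -3.6
x=12: ŷ = -9.5 + 8·12 = 86.5; e = 84.9 − 86.5 = -1.6
x=14: ŷ = -9.5 + 8·14 = 102.5; e = 104.5 − 102.5 = 2

-3, 5.2, 1, -3.6, -1.6, 2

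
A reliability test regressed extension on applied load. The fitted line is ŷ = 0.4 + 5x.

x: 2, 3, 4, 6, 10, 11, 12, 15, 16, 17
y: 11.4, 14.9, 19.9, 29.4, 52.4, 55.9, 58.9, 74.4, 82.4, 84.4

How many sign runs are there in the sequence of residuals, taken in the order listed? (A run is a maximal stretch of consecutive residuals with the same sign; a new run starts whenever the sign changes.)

6 runs

x=2: ŷ = 0.4 + 5·2 = 10.4; r = 11.4 − 10.4 = 1
x=3: ŷ = 0.4 + 5·3 = 15.4; r = 14.9 − 15.4 = -0.5
x=4: ŷ = 0.4 + 5·4 = 20.4; r = 19.9 − 20.4 = -0.5
x=6: ŷ = 0.4 + 5·6 = 30.4; r = 29.4 − 30.4 = -1
x=10: ŷ = 0.4 + 5·10 = 50.4; r = 52.4 − 50.4 = 2
x=11: ŷ = 0.4 + 5·11 = 55.4; r = 55.9 − 55.4 = 0.5
x=12: ŷ = 0.4 + 5·12 = 60.4; r = 58.9 − 60.4 = -1.5
x=15: ŷ = 0.4 + 5·15 = 75.4; r = 74.4 − 75.4 = -1
x=16: ŷ = 0.4 + 5·16 = 80.4; r = 82.4 − 80.4 = 2
x=17: ŷ = 0.4 + 5·17 = 85.4; r = 84.4 − 85.4 = -1
Signs: + − − − + + − − + −
Runs: +×1, −×3, +×2, −×2, +×1, −×1 → 6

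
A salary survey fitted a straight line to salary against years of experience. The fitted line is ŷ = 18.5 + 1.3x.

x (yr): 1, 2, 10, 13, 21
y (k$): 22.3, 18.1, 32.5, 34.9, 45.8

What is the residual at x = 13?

e = -0.5

ŷ = 18.5 + 1.3·13 = 35.4
e = 34.9 − 35.4 = -0.5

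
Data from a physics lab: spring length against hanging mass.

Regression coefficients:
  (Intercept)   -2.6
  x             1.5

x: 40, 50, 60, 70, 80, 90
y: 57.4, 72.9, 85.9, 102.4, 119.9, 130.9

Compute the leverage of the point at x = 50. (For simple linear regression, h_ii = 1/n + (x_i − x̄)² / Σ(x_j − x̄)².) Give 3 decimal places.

h = 0.295

x̄ = (40 + 50 + 60 + 70 + 80 + 90)/6 = 65
Σ(x − x̄)² = 625 + 225 + 25 + 25 + 225 + 625 = 1750
h = 1/6 + (-15)²/1750 = 0.166667 + 0.128571 = 0.295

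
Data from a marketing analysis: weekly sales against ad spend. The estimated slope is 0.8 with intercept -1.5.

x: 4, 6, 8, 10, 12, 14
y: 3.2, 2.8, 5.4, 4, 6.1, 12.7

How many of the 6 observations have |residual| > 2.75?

x=4: ŷ = -1.5 + 0.8·4 = 1.7; e = 3.2 − 1.7 = 1.5
x=6: ŷ = -1.5 + 0.8·6 = 3.3; e = 2.8 − 3.3 = -0.5
x=8: ŷ = -1.5 + 0.8·8 = 4.9; e = 5.4 − 4.9 = 0.5
x=10: ŷ = -1.5 + 0.8·10 = 6.5; e = 4 − 6.5 = -2.5
x=12: ŷ = -1.5 + 0.8·12 = 8.1; e = 6.1 − 8.1 = -2
x=14: ŷ = -1.5 + 0.8·14 = 9.7; e = 12.7 − 9.7 = 3
|e| > 2.75: x=14 (|e|=3) → 1

1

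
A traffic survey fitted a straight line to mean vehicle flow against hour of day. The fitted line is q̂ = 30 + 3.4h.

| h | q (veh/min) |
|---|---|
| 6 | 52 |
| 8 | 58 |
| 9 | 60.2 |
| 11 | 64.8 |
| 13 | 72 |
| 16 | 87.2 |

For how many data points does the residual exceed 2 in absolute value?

h=6: q̂ = 30 + 3.4·6 = 50.4; e = 52 − 50.4 = 1.6
h=8: q̂ = 30 + 3.4·8 = 57.2; e = 58 − 57.2 = 0.8
h=9: q̂ = 30 + 3.4·9 = 60.6; e = 60.2 − 60.6 = -0.4
h=11: q̂ = 30 + 3.4·11 = 67.4; e = 64.8 − 67.4 = -2.6
h=13: q̂ = 30 + 3.4·13 = 74.2; e = 72 − 74.2 = -2.2
h=16: q̂ = 30 + 3.4·16 = 84.4; e = 87.2 − 84.4 = 2.8
|e| > 2: h=11 (|e|=2.6), h=13 (|e|=2.2), h=16 (|e|=2.8) → 3

3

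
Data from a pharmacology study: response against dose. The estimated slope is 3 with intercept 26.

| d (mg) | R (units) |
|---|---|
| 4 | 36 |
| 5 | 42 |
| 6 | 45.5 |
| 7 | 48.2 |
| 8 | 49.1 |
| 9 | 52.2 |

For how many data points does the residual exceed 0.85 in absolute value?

d=4: ŷ = 26 + 3·4 = 38; e = 36 − 38 = -2
d=5: ŷ = 26 + 3·5 = 41; e = 42 − 41 = 1
d=6: ŷ = 26 + 3·6 = 44; e = 45.5 − 44 = 1.5
d=7: ŷ = 26 + 3·7 = 47; e = 48.2 − 47 = 1.2
d=8: ŷ = 26 + 3·8 = 50; e = 49.1 − 50 = -0.9
d=9: ŷ = 26 + 3·9 = 53; e = 52.2 − 53 = -0.8
|e| > 0.85: d=4 (|e|=2), d=5 (|e|=1), d=6 (|e|=1.5), d=7 (|e|=1.2), d=8 (|e|=0.9) → 5

5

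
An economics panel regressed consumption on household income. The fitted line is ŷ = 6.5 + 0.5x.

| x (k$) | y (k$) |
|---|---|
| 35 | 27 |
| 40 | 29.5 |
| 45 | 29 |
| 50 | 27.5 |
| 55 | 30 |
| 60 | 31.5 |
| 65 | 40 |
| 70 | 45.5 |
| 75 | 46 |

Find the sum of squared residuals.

x=35: ŷ = 6.5 + 0.5·35 = 24; e = 27 − 24 = 3
x=40: ŷ = 6.5 + 0.5·40 = 26.5; e = 29.5 − 26.5 = 3
x=45: ŷ = 6.5 + 0.5·45 = 29; e = 29 − 29 = 0
x=50: ŷ = 6.5 + 0.5·50 = 31.5; e = 27.5 − 31.5 = -4
x=55: ŷ = 6.5 + 0.5·55 = 34; e = 30 − 34 = -4
x=60: ŷ = 6.5 + 0.5·60 = 36.5; e = 31.5 − 36.5 = -5
x=65: ŷ = 6.5 + 0.5·65 = 39; e = 40 − 39 = 1
x=70: ŷ = 6.5 + 0.5·70 = 41.5; e = 45.5 − 41.5 = 4
x=75: ŷ = 6.5 + 0.5·75 = 44; e = 46 − 44 = 2
SSE = 9 + 9 + 0 + 16 + 16 + 25 + 1 + 16 + 4 = 96

SSE = 96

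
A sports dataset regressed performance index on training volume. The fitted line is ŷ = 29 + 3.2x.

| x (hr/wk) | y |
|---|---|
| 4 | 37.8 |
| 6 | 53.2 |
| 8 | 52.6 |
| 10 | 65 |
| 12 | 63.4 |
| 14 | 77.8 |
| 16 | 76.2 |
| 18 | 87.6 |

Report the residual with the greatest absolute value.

e = 5

x=4: ŷ = 29 + 3.2·4 = 41.8; e = 37.8 − 41.8 = -4
x=6: ŷ = 29 + 3.2·6 = 48.2; e = 53.2 − 48.2 = 5
x=8: ŷ = 29 + 3.2·8 = 54.6; e = 52.6 − 54.6 = -2
x=10: ŷ = 29 + 3.2·10 = 61; e = 65 − 61 = 4
x=12: ŷ = 29 + 3.2·12 = 67.4; e = 63.4 − 67.4 = -4
x=14: ŷ = 29 + 3.2·14 = 73.8; e = 77.8 − 73.8 = 4
x=16: ŷ = 29 + 3.2·16 = 80.2; e = 76.2 − 80.2 = -4
x=18: ŷ = 29 + 3.2·18 = 86.6; e = 87.6 − 86.6 = 1
Largest |e| is 5 at x = 6, residual 5.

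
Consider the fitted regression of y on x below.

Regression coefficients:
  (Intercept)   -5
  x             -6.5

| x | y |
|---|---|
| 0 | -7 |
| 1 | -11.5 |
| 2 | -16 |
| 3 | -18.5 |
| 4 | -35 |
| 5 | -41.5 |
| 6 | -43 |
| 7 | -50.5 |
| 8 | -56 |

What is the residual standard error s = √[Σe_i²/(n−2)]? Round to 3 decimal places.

x=0: ŷ = -5 − 6.5·0 = -5; e = -7 − (-5) = -2
x=1: ŷ = -5 − 6.5·1 = -11.5; e = -11.5 − (-11.5) = 0
x=2: ŷ = -5 − 6.5·2 = -18; e = -16 − (-18) = 2
x=3: ŷ = -5 − 6.5·3 = -24.5; e = -18.5 − (-24.5) = 6
x=4: ŷ = -5 − 6.5·4 = -31; e = -35 − (-31) = -4
x=5: ŷ = -5 − 6.5·5 = -37.5; e = -41.5 − (-37.5) = -4
x=6: ŷ = -5 − 6.5·6 = -44; e = -43 − (-44) = 1
x=7: ŷ = -5 − 6.5·7 = -50.5; e = -50.5 − (-50.5) = 0
x=8: ŷ = -5 − 6.5·8 = -57; e = -56 − (-57) = 1
SSE = 4 + 0 + 4 + 36 + 16 + 16 + 1 + 0 + 1 = 78
s = √(78/7) = √11.1429 ≈ 3.338

s = 3.338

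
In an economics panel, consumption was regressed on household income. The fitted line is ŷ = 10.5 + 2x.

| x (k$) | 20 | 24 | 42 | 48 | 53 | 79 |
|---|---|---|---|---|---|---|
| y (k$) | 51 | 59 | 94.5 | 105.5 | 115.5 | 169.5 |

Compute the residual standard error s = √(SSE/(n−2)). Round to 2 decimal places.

s = 0.94

x=20: ŷ = 10.5 + 2·20 = 50.5; e = 51 − 50.5 = 0.5
x=24: ŷ = 10.5 + 2·24 = 58.5; e = 59 − 58.5 = 0.5
x=42: ŷ = 10.5 + 2·42 = 94.5; e = 94.5 − 94.5 = 0
x=48: ŷ = 10.5 + 2·48 = 106.5; e = 105.5 − 106.5 = -1
x=53: ŷ = 10.5 + 2·53 = 116.5; e = 115.5 − 116.5 = -1
x=79: ŷ = 10.5 + 2·79 = 168.5; e = 169.5 − 168.5 = 1
SSE = 0.25 + 0.25 + 0 + 1 + 1 + 1 = 3.5
s = √(3.5/4) = √0.875 ≈ 0.94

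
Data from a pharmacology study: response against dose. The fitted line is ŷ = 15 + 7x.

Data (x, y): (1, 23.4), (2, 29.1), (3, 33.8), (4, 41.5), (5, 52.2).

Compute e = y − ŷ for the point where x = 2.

e = 0.1

ŷ = 15 + 7·2 = 29
e = 29.1 − 29 = 0.1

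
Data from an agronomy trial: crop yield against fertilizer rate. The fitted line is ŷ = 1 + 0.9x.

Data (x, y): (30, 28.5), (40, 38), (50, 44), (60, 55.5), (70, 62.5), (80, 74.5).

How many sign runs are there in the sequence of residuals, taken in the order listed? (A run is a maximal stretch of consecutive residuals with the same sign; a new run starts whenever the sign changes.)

5 runs

x=30: ŷ = 1 + 0.9·30 = 28; r = 28.5 − 28 = 0.5
x=40: ŷ = 1 + 0.9·40 = 37; r = 38 − 37 = 1
x=50: ŷ = 1 + 0.9·50 = 46; r = 44 − 46 = -2
x=60: ŷ = 1 + 0.9·60 = 55; r = 55.5 − 55 = 0.5
x=70: ŷ = 1 + 0.9·70 = 64; r = 62.5 − 64 = -1.5
x=80: ŷ = 1 + 0.9·80 = 73; r = 74.5 − 73 = 1.5
Signs: + + − + − +
Runs: +×2, −×1, +×1, −×1, +×1 → 5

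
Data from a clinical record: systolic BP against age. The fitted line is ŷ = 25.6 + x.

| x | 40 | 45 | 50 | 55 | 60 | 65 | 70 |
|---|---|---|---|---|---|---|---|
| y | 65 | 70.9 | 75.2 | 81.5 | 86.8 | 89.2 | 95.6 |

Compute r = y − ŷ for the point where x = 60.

r = 1.2

ŷ = 25.6 + 60 = 85.6
r = 86.8 − 85.6 = 1.2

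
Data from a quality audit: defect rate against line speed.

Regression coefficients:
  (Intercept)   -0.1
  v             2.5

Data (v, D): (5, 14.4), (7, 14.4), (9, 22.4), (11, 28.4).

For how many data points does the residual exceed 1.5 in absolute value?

v=5: D̂ = -0.1 + 2.5·5 = 12.4; e = 14.4 − 12.4 = 2
v=7: D̂ = -0.1 + 2.5·7 = 17.4; e = 14.4 − 17.4 = -3
v=9: D̂ = -0.1 + 2.5·9 = 22.4; e = 22.4 − 22.4 = 0
v=11: D̂ = -0.1 + 2.5·11 = 27.4; e = 28.4 − 27.4 = 1
|e| > 1.5: v=5 (|e|=2), v=7 (|e|=3) → 2

2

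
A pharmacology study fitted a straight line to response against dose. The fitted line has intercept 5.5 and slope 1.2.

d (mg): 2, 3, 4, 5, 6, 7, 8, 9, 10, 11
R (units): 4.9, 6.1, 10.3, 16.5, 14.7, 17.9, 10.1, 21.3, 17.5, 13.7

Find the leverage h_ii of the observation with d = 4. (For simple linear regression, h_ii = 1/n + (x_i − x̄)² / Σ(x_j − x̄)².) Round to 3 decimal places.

h = 0.176

d̄ = (2 + 3 + 4 + 5 + 6 + 7 + 8 + 9 + 10 + 11)/10 = 6.5
Σ(d − d̄)² = 20.25 + 12.25 + 6.25 + 2.25 + 0.25 + 0.25 + 2.25 + 6.25 + 12.25 + 20.25 = 82.5
h = 1/10 + (-2.5)²/82.5 = 0.1 + 0.0757576 = 0.176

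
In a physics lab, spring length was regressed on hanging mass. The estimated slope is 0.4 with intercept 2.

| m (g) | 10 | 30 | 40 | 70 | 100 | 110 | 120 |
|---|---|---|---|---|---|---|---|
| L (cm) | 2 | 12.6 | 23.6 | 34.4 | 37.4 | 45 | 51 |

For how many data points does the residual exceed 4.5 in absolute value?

m=10: L̂ = 2 + 0.4·10 = 6; r = 2 − 6 = -4
m=30: L̂ = 2 + 0.4·30 = 14; r = 12.6 − 14 = -1.4
m=40: L̂ = 2 + 0.4·40 = 18; r = 23.6 − 18 = 5.6
m=70: L̂ = 2 + 0.4·70 = 30; r = 34.4 − 30 = 4.4
m=100: L̂ = 2 + 0.4·100 = 42; r = 37.4 − 42 = -4.6
m=110: L̂ = 2 + 0.4·110 = 46; r = 45 − 46 = -1
m=120: L̂ = 2 + 0.4·120 = 50; r = 51 − 50 = 1
|r| > 4.5: m=40 (|r|=5.6), m=100 (|r|=4.6) → 2

2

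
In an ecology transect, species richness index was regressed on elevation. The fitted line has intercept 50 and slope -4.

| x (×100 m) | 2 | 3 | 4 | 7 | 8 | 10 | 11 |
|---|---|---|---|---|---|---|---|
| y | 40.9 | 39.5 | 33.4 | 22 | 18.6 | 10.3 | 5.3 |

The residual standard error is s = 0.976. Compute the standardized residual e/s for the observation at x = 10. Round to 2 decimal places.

0.31

ŷ = 50 − 4·10 = 10
e = 10.3 − 10 = 0.3
e/s = 0.3 / 0.976 = 0.31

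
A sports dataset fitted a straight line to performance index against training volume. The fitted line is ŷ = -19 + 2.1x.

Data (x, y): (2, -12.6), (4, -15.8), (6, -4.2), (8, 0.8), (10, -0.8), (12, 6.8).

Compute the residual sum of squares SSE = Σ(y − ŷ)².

SSE = 53.92

x=2: ŷ = -19 + 2.1·2 = -14.8; r = -12.6 − (-14.8) = 2.2
x=4: ŷ = -19 + 2.1·4 = -10.6; r = -15.8 − (-10.6) = -5.2
x=6: ŷ = -19 + 2.1·6 = -6.4; r = -4.2 − (-6.4) = 2.2
x=8: ŷ = -19 + 2.1·8 = -2.2; r = 0.8 − (-2.2) = 3
x=10: ŷ = -19 + 2.1·10 = 2; r = -0.8 − 2 = -2.8
x=12: ŷ = -19 + 2.1·12 = 6.2; r = 6.8 − 6.2 = 0.6
SSE = 4.84 + 27.04 + 4.84 + 9 + 7.84 + 0.36 = 53.92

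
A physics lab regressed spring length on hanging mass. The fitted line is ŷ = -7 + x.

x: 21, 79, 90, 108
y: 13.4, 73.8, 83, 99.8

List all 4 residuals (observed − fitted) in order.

-0.6, 1.8, 0, -1.2

x=21: ŷ = -7 + 21 = 14; r = 13.4 − 14 = -0.6
x=79: ŷ = -7 + 79 = 72; r = 73.8 − 72 = 1.8
x=90: ŷ = -7 + 90 = 83; r = 83 − 83 = 0
x=108: ŷ = -7 + 108 = 101; r = 99.8 − 101 = -1.2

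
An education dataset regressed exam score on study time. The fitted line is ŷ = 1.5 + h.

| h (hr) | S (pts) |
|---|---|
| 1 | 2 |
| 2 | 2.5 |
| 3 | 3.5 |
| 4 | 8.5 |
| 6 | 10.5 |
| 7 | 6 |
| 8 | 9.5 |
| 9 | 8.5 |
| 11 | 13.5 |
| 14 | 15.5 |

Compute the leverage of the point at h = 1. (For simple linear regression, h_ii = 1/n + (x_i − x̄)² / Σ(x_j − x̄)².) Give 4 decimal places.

h̄ = (1 + 2 + 3 + 4 + 6 + 7 + 8 + 9 + 11 + 14)/10 = 6.5
Σ(h − h̄)² = 30.25 + 20.25 + 12.25 + 6.25 + 0.25 + 0.25 + 2.25 + 6.25 + 20.25 + 56.25 = 154.5
h = 1/10 + (-5.5)²/154.5 = 0.1 + 0.195793 = 0.2958

h = 0.2958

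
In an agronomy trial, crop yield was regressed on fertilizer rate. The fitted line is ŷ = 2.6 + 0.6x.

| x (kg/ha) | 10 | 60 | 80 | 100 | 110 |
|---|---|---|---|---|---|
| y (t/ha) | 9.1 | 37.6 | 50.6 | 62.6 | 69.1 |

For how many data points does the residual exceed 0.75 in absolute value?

x=10: ŷ = 2.6 + 0.6·10 = 8.6; e = 9.1 − 8.6 = 0.5
x=60: ŷ = 2.6 + 0.6·60 = 38.6; e = 37.6 − 38.6 = -1
x=80: ŷ = 2.6 + 0.6·80 = 50.6; e = 50.6 − 50.6 = 0
x=100: ŷ = 2.6 + 0.6·100 = 62.6; e = 62.6 − 62.6 = 0
x=110: ŷ = 2.6 + 0.6·110 = 68.6; e = 69.1 − 68.6 = 0.5
|e| > 0.75: x=60 (|e|=1) → 1

1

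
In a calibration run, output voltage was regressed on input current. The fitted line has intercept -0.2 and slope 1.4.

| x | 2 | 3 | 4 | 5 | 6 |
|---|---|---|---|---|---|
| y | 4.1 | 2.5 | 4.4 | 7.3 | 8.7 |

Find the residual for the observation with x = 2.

ŷ = -0.2 + 1.4·2 = 2.6
r = 4.1 − 2.6 = 1.5

r = 1.5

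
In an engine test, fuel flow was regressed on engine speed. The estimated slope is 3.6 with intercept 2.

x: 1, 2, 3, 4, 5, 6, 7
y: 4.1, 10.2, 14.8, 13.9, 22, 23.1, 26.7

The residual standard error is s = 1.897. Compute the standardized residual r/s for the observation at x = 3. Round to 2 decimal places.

1.05

ŷ = 2 + 3.6·3 = 12.8
r = 14.8 − 12.8 = 2
r/s = 2 / 1.897 = 1.05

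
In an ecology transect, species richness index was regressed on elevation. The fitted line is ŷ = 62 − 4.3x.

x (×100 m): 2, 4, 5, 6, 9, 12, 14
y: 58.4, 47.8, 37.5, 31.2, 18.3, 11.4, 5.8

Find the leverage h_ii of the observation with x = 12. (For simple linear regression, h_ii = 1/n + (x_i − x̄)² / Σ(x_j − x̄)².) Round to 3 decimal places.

h = 0.323

x̄ = (2 + 4 + 5 + 6 + 9 + 12 + 14)/7 = 7.42857
Σ(x − x̄)² = 29.4694 + 11.7551 + 5.89796 + 2.04082 + 2.46939 + 20.898 + 43.1837 = 115.714
h = 1/7 + (4.57143)²/115.714 = 0.142857 + 0.1806 = 0.323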